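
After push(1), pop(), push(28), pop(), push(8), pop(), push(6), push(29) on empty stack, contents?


push(1) -> [1]
pop() returns 1 -> []
push(28) -> [28]
pop() returns 28 -> []
push(8) -> [8]
pop() returns 8 -> []
push(6) -> [6]
push(29) -> [6, 29]
Final stack (bottom to top): [6, 29]


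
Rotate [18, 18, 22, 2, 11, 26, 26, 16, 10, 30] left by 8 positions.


Left rotate by 8: [10, 30, 18, 18, 22, 2, 11, 26, 26, 16]


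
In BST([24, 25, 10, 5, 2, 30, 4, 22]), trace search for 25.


BST root = 24
Search for 25: compare at each node
Path: [24, 25]


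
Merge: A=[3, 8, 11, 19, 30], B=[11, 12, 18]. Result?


Compare heads, take smaller each step.
Merged: [3, 8, 11, 11, 12, 18, 19, 30]


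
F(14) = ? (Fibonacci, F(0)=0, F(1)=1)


F(n)=F(n-1)+F(n-2)
...F(12)=144, F(13)=233, F(14)=377


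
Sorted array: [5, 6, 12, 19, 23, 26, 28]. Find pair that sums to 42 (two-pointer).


Two pointers: lo=0, hi=6
Found pair: (19, 23) summing to 42


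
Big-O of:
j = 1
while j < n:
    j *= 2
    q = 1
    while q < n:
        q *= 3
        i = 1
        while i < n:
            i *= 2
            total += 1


Per nesting level: O(log n) * O(log n) * O(log n) = O((log n)^3)
Complexity: O((log n)^3)


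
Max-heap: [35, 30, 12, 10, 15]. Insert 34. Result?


Append 34: [35, 30, 12, 10, 15, 34]
Bubble up: swap idx 5(34) with idx 2(12)
Result: [35, 30, 34, 10, 15, 12]


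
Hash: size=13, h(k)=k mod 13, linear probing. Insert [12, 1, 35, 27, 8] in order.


Insertions: 12->slot 12; 1->slot 1; 35->slot 9; 27->slot 2; 8->slot 8
Table: [None, 1, 27, None, None, None, None, None, 8, 35, None, None, 12]


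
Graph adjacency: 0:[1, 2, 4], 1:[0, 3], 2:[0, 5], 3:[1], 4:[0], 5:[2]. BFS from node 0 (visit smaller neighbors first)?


BFS queue: start with [0]
Visit order: [0, 1, 2, 4, 3, 5]


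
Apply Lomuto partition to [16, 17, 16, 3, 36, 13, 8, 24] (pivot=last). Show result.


Elements <= 24 go left of pivot.
Result: [16, 17, 16, 3, 13, 8, 24, 36], pivot at index 6


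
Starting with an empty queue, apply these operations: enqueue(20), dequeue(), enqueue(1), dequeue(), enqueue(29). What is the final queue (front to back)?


enqueue(20) -> [20]
dequeue() returns 20 -> []
enqueue(1) -> [1]
dequeue() returns 1 -> []
enqueue(29) -> [29]
Final queue (front to back): [29]


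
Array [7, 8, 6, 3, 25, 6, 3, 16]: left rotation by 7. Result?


Left rotate by 7: [16, 7, 8, 6, 3, 25, 6, 3]


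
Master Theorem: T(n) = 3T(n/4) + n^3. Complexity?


a=3, b=4, c=3. log_4(3)=0.792 < c=3. Case 3: O(n^c) = O(n^3)
Complexity: O(n^3)


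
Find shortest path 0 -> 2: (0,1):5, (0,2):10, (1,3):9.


Dijkstra from 0:
Distances: {0: 0, 1: 5, 2: 10, 3: 14}
Shortest distance to 2 = 10, path = [0, 2]


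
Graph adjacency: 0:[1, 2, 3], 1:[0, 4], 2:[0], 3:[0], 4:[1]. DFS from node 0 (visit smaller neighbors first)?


DFS stack-based: start with [0]
Visit order: [0, 1, 4, 2, 3]


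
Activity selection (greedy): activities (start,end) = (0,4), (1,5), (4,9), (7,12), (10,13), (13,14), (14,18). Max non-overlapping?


Greedy: pick earliest-ending, then skip overlaps.
Selected (5 activities): [(0, 4), (4, 9), (10, 13), (13, 14), (14, 18)]


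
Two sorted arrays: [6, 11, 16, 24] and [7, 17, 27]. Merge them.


Compare heads, take smaller each step.
Merged: [6, 7, 11, 16, 17, 24, 27]


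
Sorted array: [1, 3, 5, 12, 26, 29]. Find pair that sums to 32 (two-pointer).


Two pointers: lo=0, hi=5
Found pair: (3, 29) summing to 32


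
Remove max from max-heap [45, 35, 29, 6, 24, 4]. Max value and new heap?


Max = 45
Replace root with last, heapify down
Resulting heap: [35, 24, 29, 6, 4]


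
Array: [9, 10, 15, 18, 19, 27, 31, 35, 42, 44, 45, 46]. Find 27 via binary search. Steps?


Search for 27:
[0,11] mid=5 arr[5]=27
Total: 1 comparisons


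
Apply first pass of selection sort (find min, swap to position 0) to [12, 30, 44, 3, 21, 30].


After one pass: [3, 30, 44, 12, 21, 30]


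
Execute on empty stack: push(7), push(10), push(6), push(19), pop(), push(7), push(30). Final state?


push(7) -> [7]
push(10) -> [7, 10]
push(6) -> [7, 10, 6]
push(19) -> [7, 10, 6, 19]
pop() returns 19 -> [7, 10, 6]
push(7) -> [7, 10, 6, 7]
push(30) -> [7, 10, 6, 7, 30]
Final stack (bottom to top): [7, 10, 6, 7, 30]


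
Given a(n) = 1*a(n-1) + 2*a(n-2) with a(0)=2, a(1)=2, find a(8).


Build bottom-up:
...a(6)=86, a(7)=170, a(8)=1*170+2*86=342


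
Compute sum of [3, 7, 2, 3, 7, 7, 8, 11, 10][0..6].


Prefix sums: [0, 3, 10, 12, 15, 22, 29, 37, 48, 58]
Sum[0..6] = prefix[7] - prefix[0] = 37 - 0 = 37


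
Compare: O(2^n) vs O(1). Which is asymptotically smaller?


constant grows slower than exponential
O(1) is asymptotically smaller; O(2^n) grows faster


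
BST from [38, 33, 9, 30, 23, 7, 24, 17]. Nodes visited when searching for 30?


BST root = 38
Search for 30: compare at each node
Path: [38, 33, 9, 30]


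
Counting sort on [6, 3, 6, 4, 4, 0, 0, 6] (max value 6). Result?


Count array: [2, 0, 0, 1, 2, 0, 3]
Reconstruct: [0, 0, 3, 4, 4, 6, 6, 6]


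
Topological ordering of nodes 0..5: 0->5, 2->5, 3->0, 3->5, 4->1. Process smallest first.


Kahn's algorithm, process smallest node first
Order: [2, 3, 0, 4, 1, 5]


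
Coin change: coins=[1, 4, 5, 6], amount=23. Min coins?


dp[0]=0; dp[i]=1+min(dp[i-c] for c in coins)
...dp[18]=3, dp[19]=4, dp[20]=4, dp[21]=4, dp[22]=4, dp[23]=4
Minimum coins for 23 = 4


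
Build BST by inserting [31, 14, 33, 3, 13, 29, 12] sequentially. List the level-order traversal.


Root = 31; build tree by BST insertion.
Level-Order traversal: [31, 14, 33, 3, 29, 13, 12]


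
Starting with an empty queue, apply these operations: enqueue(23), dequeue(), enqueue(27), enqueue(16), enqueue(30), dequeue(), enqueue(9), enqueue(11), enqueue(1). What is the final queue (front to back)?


enqueue(23) -> [23]
dequeue() returns 23 -> []
enqueue(27) -> [27]
enqueue(16) -> [27, 16]
enqueue(30) -> [27, 16, 30]
dequeue() returns 27 -> [16, 30]
enqueue(9) -> [16, 30, 9]
enqueue(11) -> [16, 30, 9, 11]
enqueue(1) -> [16, 30, 9, 11, 1]
Final queue (front to back): [16, 30, 9, 11, 1]


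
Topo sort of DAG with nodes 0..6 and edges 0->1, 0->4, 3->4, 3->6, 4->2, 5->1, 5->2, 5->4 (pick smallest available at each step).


Kahn's algorithm, process smallest node first
Order: [0, 3, 5, 1, 4, 2, 6]


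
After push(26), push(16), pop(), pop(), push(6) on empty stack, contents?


push(26) -> [26]
push(16) -> [26, 16]
pop() returns 16 -> [26]
pop() returns 26 -> []
push(6) -> [6]
Final stack (bottom to top): [6]


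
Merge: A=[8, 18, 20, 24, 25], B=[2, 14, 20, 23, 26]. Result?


Compare heads, take smaller each step.
Merged: [2, 8, 14, 18, 20, 20, 23, 24, 25, 26]


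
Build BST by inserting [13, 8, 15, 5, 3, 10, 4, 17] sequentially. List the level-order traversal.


Root = 13; build tree by BST insertion.
Level-Order traversal: [13, 8, 15, 5, 10, 17, 3, 4]


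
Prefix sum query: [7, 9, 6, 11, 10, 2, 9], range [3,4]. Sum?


Prefix sums: [0, 7, 16, 22, 33, 43, 45, 54]
Sum[3..4] = prefix[5] - prefix[3] = 43 - 22 = 21


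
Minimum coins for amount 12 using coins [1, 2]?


dp[0]=0; dp[i]=1+min(dp[i-c] for c in coins)
...dp[7]=4, dp[8]=4, dp[9]=5, dp[10]=5, dp[11]=6, dp[12]=6
Minimum coins for 12 = 6


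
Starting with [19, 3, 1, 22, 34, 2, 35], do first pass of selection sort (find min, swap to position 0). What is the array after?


After one pass: [1, 3, 19, 22, 34, 2, 35]


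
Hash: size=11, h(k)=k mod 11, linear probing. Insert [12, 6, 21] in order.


Insertions: 12->slot 1; 6->slot 6; 21->slot 10
Table: [None, 12, None, None, None, None, 6, None, None, None, 21]


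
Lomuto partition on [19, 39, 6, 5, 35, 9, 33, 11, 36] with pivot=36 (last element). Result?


Elements <= 36 go left of pivot.
Result: [19, 6, 5, 35, 9, 33, 11, 36, 39], pivot at index 7


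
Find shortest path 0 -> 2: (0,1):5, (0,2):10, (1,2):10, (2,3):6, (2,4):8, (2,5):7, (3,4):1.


Dijkstra from 0:
Distances: {0: 0, 1: 5, 2: 10, 3: 16, 4: 17, 5: 17}
Shortest distance to 2 = 10, path = [0, 2]


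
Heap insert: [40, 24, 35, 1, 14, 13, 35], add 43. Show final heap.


Append 43: [40, 24, 35, 1, 14, 13, 35, 43]
Bubble up: swap idx 7(43) with idx 3(1); swap idx 3(43) with idx 1(24); swap idx 1(43) with idx 0(40)
Result: [43, 40, 35, 24, 14, 13, 35, 1]


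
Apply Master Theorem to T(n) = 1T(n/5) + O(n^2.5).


a=1, b=5, c=2.5. log_5(1)=0 < c=2.5. Case 3: O(n^c) = O(n^2.500)
Complexity: O(n^2.500)


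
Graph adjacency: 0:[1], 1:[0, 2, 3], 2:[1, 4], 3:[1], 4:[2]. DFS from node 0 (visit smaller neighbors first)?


DFS stack-based: start with [0]
Visit order: [0, 1, 2, 4, 3]


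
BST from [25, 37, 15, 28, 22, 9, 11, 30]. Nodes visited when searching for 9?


BST root = 25
Search for 9: compare at each node
Path: [25, 15, 9]


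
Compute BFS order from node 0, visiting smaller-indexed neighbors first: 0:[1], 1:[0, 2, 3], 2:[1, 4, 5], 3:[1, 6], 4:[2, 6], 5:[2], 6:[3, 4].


BFS queue: start with [0]
Visit order: [0, 1, 2, 3, 4, 5, 6]


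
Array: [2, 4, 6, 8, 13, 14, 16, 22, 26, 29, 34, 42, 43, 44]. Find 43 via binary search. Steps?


Search for 43:
[0,13] mid=6 arr[6]=16
[7,13] mid=10 arr[10]=34
[11,13] mid=12 arr[12]=43
Total: 3 comparisons


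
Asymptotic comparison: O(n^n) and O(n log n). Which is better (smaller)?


linearithmic grows slower than n^n
O(n log n) is asymptotically smaller; O(n^n) grows faster


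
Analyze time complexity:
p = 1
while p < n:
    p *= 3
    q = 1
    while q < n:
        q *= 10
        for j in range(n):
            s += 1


Per nesting level: O(log n) * O(log n) * O(n) = O(n (log n)^2)
Complexity: O(n (log n)^2)


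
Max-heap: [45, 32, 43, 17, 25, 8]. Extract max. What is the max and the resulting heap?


Max = 45
Replace root with last, heapify down
Resulting heap: [43, 32, 8, 17, 25]


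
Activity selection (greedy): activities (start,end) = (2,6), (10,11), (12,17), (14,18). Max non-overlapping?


Greedy: pick earliest-ending, then skip overlaps.
Selected (3 activities): [(2, 6), (10, 11), (12, 17)]


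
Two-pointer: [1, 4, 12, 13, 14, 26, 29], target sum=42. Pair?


Two pointers: lo=0, hi=6
Found pair: (13, 29) summing to 42


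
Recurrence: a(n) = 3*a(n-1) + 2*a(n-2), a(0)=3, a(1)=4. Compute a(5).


Build bottom-up:
...a(3)=62, a(4)=222, a(5)=3*222+2*62=790


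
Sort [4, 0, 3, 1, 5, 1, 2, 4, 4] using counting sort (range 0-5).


Count array: [1, 2, 1, 1, 3, 1]
Reconstruct: [0, 1, 1, 2, 3, 4, 4, 4, 5]


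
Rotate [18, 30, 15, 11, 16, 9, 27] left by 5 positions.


Left rotate by 5: [9, 27, 18, 30, 15, 11, 16]


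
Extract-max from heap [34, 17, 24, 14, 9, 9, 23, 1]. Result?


Max = 34
Replace root with last, heapify down
Resulting heap: [24, 17, 23, 14, 9, 9, 1]


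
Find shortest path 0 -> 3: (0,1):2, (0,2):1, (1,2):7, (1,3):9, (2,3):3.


Dijkstra from 0:
Distances: {0: 0, 1: 2, 2: 1, 3: 4}
Shortest distance to 3 = 4, path = [0, 2, 3]


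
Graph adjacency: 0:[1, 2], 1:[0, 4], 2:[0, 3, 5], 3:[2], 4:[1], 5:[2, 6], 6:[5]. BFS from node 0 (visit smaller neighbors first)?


BFS queue: start with [0]
Visit order: [0, 1, 2, 4, 3, 5, 6]


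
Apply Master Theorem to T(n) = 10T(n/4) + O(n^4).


a=10, b=4, c=4. log_4(10)=1.661 < c=4. Case 3: O(n^c) = O(n^4)
Complexity: O(n^4)


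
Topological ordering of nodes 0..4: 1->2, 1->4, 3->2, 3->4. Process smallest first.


Kahn's algorithm, process smallest node first
Order: [0, 1, 3, 2, 4]


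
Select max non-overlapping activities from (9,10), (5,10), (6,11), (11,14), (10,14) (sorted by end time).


Greedy: pick earliest-ending, then skip overlaps.
Selected (2 activities): [(9, 10), (11, 14)]


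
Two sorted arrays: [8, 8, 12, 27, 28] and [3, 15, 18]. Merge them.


Compare heads, take smaller each step.
Merged: [3, 8, 8, 12, 15, 18, 27, 28]


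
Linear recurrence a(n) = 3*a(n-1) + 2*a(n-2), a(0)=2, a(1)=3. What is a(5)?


Build bottom-up:
...a(3)=45, a(4)=161, a(5)=3*161+2*45=573


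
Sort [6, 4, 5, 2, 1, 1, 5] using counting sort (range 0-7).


Count array: [0, 2, 1, 0, 1, 2, 1, 0]
Reconstruct: [1, 1, 2, 4, 5, 5, 6]


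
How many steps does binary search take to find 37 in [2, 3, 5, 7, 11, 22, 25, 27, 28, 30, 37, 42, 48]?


Search for 37:
[0,12] mid=6 arr[6]=25
[7,12] mid=9 arr[9]=30
[10,12] mid=11 arr[11]=42
[10,10] mid=10 arr[10]=37
Total: 4 comparisons


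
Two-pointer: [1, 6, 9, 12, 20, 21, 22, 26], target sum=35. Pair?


Two pointers: lo=0, hi=7
Found pair: (9, 26) summing to 35


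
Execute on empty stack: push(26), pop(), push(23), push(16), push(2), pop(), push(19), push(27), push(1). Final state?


push(26) -> [26]
pop() returns 26 -> []
push(23) -> [23]
push(16) -> [23, 16]
push(2) -> [23, 16, 2]
pop() returns 2 -> [23, 16]
push(19) -> [23, 16, 19]
push(27) -> [23, 16, 19, 27]
push(1) -> [23, 16, 19, 27, 1]
Final stack (bottom to top): [23, 16, 19, 27, 1]


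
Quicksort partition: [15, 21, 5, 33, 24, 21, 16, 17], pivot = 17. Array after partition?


Elements <= 17 go left of pivot.
Result: [15, 5, 16, 17, 24, 21, 21, 33], pivot at index 3


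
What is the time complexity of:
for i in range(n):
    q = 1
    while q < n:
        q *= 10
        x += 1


Per nesting level: O(n) * O(log n) = O(n log n)
Complexity: O(n log n)


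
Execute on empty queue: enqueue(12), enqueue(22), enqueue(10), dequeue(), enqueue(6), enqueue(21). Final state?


enqueue(12) -> [12]
enqueue(22) -> [12, 22]
enqueue(10) -> [12, 22, 10]
dequeue() returns 12 -> [22, 10]
enqueue(6) -> [22, 10, 6]
enqueue(21) -> [22, 10, 6, 21]
Final queue (front to back): [22, 10, 6, 21]


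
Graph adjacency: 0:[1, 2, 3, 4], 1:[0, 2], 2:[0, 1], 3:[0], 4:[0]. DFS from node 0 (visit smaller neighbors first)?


DFS stack-based: start with [0]
Visit order: [0, 1, 2, 3, 4]


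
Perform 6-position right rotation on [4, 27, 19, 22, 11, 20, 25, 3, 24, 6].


Right rotate by 6: [11, 20, 25, 3, 24, 6, 4, 27, 19, 22]


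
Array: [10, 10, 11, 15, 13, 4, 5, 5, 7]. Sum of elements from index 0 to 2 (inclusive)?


Prefix sums: [0, 10, 20, 31, 46, 59, 63, 68, 73, 80]
Sum[0..2] = prefix[3] - prefix[0] = 31 - 0 = 31


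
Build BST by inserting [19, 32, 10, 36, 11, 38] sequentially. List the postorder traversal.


Root = 19; build tree by BST insertion.
Postorder traversal: [11, 10, 38, 36, 32, 19]


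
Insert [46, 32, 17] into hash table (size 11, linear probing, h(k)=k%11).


Insertions: 46->slot 2; 32->slot 10; 17->slot 6
Table: [None, None, 46, None, None, None, 17, None, None, None, 32]


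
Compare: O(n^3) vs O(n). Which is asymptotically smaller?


linear grows slower than cubic
O(n) is asymptotically smaller; O(n^3) grows faster


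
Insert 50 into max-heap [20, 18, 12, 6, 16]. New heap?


Append 50: [20, 18, 12, 6, 16, 50]
Bubble up: swap idx 5(50) with idx 2(12); swap idx 2(50) with idx 0(20)
Result: [50, 18, 20, 6, 16, 12]


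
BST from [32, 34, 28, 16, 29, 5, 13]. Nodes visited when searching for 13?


BST root = 32
Search for 13: compare at each node
Path: [32, 28, 16, 5, 13]


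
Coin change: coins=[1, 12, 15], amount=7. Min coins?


dp[0]=0; dp[i]=1+min(dp[i-c] for c in coins)
...dp[2]=2, dp[3]=3, dp[4]=4, dp[5]=5, dp[6]=6, dp[7]=7
Minimum coins for 7 = 7


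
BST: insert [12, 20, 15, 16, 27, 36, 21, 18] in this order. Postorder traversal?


Root = 12; build tree by BST insertion.
Postorder traversal: [18, 16, 15, 21, 36, 27, 20, 12]


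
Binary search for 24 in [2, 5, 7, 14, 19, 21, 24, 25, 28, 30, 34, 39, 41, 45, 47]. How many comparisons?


Search for 24:
[0,14] mid=7 arr[7]=25
[0,6] mid=3 arr[3]=14
[4,6] mid=5 arr[5]=21
[6,6] mid=6 arr[6]=24
Total: 4 comparisons


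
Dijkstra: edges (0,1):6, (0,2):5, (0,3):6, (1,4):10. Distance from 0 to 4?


Dijkstra from 0:
Distances: {0: 0, 1: 6, 2: 5, 3: 6, 4: 16}
Shortest distance to 4 = 16, path = [0, 1, 4]


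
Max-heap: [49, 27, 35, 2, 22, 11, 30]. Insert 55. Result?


Append 55: [49, 27, 35, 2, 22, 11, 30, 55]
Bubble up: swap idx 7(55) with idx 3(2); swap idx 3(55) with idx 1(27); swap idx 1(55) with idx 0(49)
Result: [55, 49, 35, 27, 22, 11, 30, 2]


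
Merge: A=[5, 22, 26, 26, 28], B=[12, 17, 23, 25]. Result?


Compare heads, take smaller each step.
Merged: [5, 12, 17, 22, 23, 25, 26, 26, 28]


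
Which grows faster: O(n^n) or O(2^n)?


exponential grows slower than n^n
O(2^n) is asymptotically smaller; O(n^n) grows faster


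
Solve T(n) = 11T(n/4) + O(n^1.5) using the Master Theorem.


a=11, b=4, c=1.5. log_4(11)=1.730 > c=1.5. Case 1: O(n^log_b(a)) = O(n^1.730)
Complexity: O(n^1.730)


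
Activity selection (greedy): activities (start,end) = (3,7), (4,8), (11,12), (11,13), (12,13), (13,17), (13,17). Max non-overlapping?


Greedy: pick earliest-ending, then skip overlaps.
Selected (4 activities): [(3, 7), (11, 12), (12, 13), (13, 17)]


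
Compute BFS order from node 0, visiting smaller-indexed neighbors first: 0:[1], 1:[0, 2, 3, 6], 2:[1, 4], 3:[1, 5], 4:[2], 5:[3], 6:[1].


BFS queue: start with [0]
Visit order: [0, 1, 2, 3, 6, 4, 5]


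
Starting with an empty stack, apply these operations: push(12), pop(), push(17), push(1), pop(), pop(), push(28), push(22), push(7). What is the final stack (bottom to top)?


push(12) -> [12]
pop() returns 12 -> []
push(17) -> [17]
push(1) -> [17, 1]
pop() returns 1 -> [17]
pop() returns 17 -> []
push(28) -> [28]
push(22) -> [28, 22]
push(7) -> [28, 22, 7]
Final stack (bottom to top): [28, 22, 7]


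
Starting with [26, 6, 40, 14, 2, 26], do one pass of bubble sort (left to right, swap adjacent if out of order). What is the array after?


After one pass: [6, 26, 14, 2, 26, 40]


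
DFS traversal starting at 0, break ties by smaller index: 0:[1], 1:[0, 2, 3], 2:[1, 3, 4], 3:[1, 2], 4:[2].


DFS stack-based: start with [0]
Visit order: [0, 1, 2, 3, 4]


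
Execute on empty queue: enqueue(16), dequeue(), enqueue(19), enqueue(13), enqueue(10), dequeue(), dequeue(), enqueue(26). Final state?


enqueue(16) -> [16]
dequeue() returns 16 -> []
enqueue(19) -> [19]
enqueue(13) -> [19, 13]
enqueue(10) -> [19, 13, 10]
dequeue() returns 19 -> [13, 10]
dequeue() returns 13 -> [10]
enqueue(26) -> [10, 26]
Final queue (front to back): [10, 26]


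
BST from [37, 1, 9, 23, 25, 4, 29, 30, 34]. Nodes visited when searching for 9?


BST root = 37
Search for 9: compare at each node
Path: [37, 1, 9]


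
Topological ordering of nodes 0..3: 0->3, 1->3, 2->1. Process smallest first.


Kahn's algorithm, process smallest node first
Order: [0, 2, 1, 3]


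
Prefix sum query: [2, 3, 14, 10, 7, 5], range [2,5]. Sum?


Prefix sums: [0, 2, 5, 19, 29, 36, 41]
Sum[2..5] = prefix[6] - prefix[2] = 41 - 5 = 36


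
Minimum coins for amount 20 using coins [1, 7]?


dp[0]=0; dp[i]=1+min(dp[i-c] for c in coins)
...dp[15]=3, dp[16]=4, dp[17]=5, dp[18]=6, dp[19]=7, dp[20]=8
Minimum coins for 20 = 8


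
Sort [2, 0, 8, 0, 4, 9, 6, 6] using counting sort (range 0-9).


Count array: [2, 0, 1, 0, 1, 0, 2, 0, 1, 1]
Reconstruct: [0, 0, 2, 4, 6, 6, 8, 9]


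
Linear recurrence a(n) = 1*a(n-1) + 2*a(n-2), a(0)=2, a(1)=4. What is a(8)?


Build bottom-up:
...a(6)=128, a(7)=256, a(8)=1*256+2*128=512


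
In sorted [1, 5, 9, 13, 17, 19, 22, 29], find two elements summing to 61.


Two pointers: lo=0, hi=7
No pair sums to 61


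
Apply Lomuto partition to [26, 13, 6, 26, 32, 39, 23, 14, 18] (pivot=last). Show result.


Elements <= 18 go left of pivot.
Result: [13, 6, 14, 18, 32, 39, 23, 26, 26], pivot at index 3


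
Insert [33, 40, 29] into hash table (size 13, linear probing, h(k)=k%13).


Insertions: 33->slot 7; 40->slot 1; 29->slot 3
Table: [None, 40, None, 29, None, None, None, 33, None, None, None, None, None]


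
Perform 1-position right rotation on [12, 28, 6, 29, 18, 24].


Right rotate by 1: [24, 12, 28, 6, 29, 18]


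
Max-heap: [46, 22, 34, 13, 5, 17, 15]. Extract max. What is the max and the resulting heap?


Max = 46
Replace root with last, heapify down
Resulting heap: [34, 22, 17, 13, 5, 15]


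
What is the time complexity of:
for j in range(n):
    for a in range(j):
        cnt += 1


Per nesting level: O(n) * O(n) [triangular over j] = O(n^2)
Complexity: O(n^2)


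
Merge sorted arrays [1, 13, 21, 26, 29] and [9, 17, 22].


Compare heads, take smaller each step.
Merged: [1, 9, 13, 17, 21, 22, 26, 29]


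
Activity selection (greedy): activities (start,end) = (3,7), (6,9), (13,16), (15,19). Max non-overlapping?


Greedy: pick earliest-ending, then skip overlaps.
Selected (2 activities): [(3, 7), (13, 16)]


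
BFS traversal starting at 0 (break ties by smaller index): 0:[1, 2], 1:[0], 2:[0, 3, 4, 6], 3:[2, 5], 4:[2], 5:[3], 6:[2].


BFS queue: start with [0]
Visit order: [0, 1, 2, 3, 4, 6, 5]


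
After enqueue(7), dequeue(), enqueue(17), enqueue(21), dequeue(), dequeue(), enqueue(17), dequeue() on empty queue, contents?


enqueue(7) -> [7]
dequeue() returns 7 -> []
enqueue(17) -> [17]
enqueue(21) -> [17, 21]
dequeue() returns 17 -> [21]
dequeue() returns 21 -> []
enqueue(17) -> [17]
dequeue() returns 17 -> []
Final queue (front to back): []


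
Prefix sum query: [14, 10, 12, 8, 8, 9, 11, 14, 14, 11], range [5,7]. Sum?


Prefix sums: [0, 14, 24, 36, 44, 52, 61, 72, 86, 100, 111]
Sum[5..7] = prefix[8] - prefix[5] = 86 - 52 = 34


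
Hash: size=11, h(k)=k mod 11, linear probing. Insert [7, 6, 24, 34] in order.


Insertions: 7->slot 7; 6->slot 6; 24->slot 2; 34->slot 1
Table: [None, 34, 24, None, None, None, 6, 7, None, None, None]


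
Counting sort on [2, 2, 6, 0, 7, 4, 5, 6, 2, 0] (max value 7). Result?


Count array: [2, 0, 3, 0, 1, 1, 2, 1]
Reconstruct: [0, 0, 2, 2, 2, 4, 5, 6, 6, 7]


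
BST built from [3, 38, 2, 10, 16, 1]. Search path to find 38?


BST root = 3
Search for 38: compare at each node
Path: [3, 38]


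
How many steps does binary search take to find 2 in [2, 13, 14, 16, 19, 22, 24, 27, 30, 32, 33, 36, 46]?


Search for 2:
[0,12] mid=6 arr[6]=24
[0,5] mid=2 arr[2]=14
[0,1] mid=0 arr[0]=2
Total: 3 comparisons


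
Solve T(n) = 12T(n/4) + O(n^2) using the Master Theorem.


a=12, b=4, c=2. log_4(12)=1.792 < c=2. Case 3: O(n^c) = O(n^2)
Complexity: O(n^2)


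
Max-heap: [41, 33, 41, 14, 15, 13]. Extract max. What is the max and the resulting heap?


Max = 41
Replace root with last, heapify down
Resulting heap: [41, 33, 13, 14, 15]


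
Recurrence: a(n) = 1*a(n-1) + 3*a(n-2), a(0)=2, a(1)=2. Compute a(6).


Build bottom-up:
...a(4)=38, a(5)=80, a(6)=1*80+3*38=194


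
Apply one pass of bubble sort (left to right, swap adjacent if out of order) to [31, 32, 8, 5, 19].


After one pass: [31, 8, 5, 19, 32]


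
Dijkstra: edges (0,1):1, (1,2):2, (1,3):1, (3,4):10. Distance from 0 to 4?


Dijkstra from 0:
Distances: {0: 0, 1: 1, 2: 3, 3: 2, 4: 12}
Shortest distance to 4 = 12, path = [0, 1, 3, 4]


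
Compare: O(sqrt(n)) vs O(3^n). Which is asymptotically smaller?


sublinear grows slower than exponential (base 3)
O(sqrt(n)) is asymptotically smaller; O(3^n) grows faster


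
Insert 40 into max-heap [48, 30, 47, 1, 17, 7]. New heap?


Append 40: [48, 30, 47, 1, 17, 7, 40]
Bubble up: no swaps needed
Result: [48, 30, 47, 1, 17, 7, 40]


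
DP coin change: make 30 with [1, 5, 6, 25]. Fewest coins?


dp[0]=0; dp[i]=1+min(dp[i-c] for c in coins)
...dp[25]=1, dp[26]=2, dp[27]=3, dp[28]=4, dp[29]=5, dp[30]=2
Minimum coins for 30 = 2


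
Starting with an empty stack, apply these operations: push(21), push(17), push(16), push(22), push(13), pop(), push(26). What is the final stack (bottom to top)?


push(21) -> [21]
push(17) -> [21, 17]
push(16) -> [21, 17, 16]
push(22) -> [21, 17, 16, 22]
push(13) -> [21, 17, 16, 22, 13]
pop() returns 13 -> [21, 17, 16, 22]
push(26) -> [21, 17, 16, 22, 26]
Final stack (bottom to top): [21, 17, 16, 22, 26]


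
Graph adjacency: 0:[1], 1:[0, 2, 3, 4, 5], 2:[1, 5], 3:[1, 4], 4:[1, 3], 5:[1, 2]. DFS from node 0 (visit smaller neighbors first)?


DFS stack-based: start with [0]
Visit order: [0, 1, 2, 5, 3, 4]


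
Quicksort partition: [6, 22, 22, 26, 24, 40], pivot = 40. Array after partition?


Elements <= 40 go left of pivot.
Result: [6, 22, 22, 26, 24, 40], pivot at index 5


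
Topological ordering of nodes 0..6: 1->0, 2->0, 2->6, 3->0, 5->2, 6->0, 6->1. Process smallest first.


Kahn's algorithm, process smallest node first
Order: [3, 4, 5, 2, 6, 1, 0]


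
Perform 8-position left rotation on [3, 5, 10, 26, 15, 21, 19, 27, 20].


Left rotate by 8: [20, 3, 5, 10, 26, 15, 21, 19, 27]


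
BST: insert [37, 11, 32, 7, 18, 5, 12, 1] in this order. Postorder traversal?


Root = 37; build tree by BST insertion.
Postorder traversal: [1, 5, 7, 12, 18, 32, 11, 37]


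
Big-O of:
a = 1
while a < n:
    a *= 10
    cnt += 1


Per nesting level: O(log n) = O(log n)
Complexity: O(log n)


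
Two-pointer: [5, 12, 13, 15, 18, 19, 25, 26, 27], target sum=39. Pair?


Two pointers: lo=0, hi=8
Found pair: (12, 27) summing to 39


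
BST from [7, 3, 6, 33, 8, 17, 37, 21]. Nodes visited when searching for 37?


BST root = 7
Search for 37: compare at each node
Path: [7, 33, 37]


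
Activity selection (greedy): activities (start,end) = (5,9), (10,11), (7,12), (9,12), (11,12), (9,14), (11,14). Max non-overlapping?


Greedy: pick earliest-ending, then skip overlaps.
Selected (3 activities): [(5, 9), (10, 11), (11, 12)]


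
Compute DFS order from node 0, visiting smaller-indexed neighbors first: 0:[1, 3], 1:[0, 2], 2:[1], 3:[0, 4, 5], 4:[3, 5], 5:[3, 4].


DFS stack-based: start with [0]
Visit order: [0, 1, 2, 3, 4, 5]


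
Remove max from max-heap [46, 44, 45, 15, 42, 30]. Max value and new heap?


Max = 46
Replace root with last, heapify down
Resulting heap: [45, 44, 30, 15, 42]


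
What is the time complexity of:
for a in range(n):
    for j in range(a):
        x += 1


Per nesting level: O(n) * O(n) [triangular over a] = O(n^2)
Complexity: O(n^2)


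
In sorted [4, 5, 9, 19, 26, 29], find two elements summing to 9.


Two pointers: lo=0, hi=5
Found pair: (4, 5) summing to 9


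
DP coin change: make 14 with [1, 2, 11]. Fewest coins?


dp[0]=0; dp[i]=1+min(dp[i-c] for c in coins)
...dp[9]=5, dp[10]=5, dp[11]=1, dp[12]=2, dp[13]=2, dp[14]=3
Minimum coins for 14 = 3


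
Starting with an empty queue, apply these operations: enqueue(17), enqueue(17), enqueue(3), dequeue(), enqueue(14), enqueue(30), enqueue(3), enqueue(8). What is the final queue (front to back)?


enqueue(17) -> [17]
enqueue(17) -> [17, 17]
enqueue(3) -> [17, 17, 3]
dequeue() returns 17 -> [17, 3]
enqueue(14) -> [17, 3, 14]
enqueue(30) -> [17, 3, 14, 30]
enqueue(3) -> [17, 3, 14, 30, 3]
enqueue(8) -> [17, 3, 14, 30, 3, 8]
Final queue (front to back): [17, 3, 14, 30, 3, 8]


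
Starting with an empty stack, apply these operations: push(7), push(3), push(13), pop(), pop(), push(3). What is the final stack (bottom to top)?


push(7) -> [7]
push(3) -> [7, 3]
push(13) -> [7, 3, 13]
pop() returns 13 -> [7, 3]
pop() returns 3 -> [7]
push(3) -> [7, 3]
Final stack (bottom to top): [7, 3]


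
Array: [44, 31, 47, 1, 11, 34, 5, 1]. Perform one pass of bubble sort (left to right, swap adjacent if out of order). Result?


After one pass: [31, 44, 1, 11, 34, 5, 1, 47]


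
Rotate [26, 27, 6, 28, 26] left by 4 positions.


Left rotate by 4: [26, 26, 27, 6, 28]


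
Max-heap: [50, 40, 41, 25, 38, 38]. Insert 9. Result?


Append 9: [50, 40, 41, 25, 38, 38, 9]
Bubble up: no swaps needed
Result: [50, 40, 41, 25, 38, 38, 9]


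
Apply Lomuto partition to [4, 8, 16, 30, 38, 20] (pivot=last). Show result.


Elements <= 20 go left of pivot.
Result: [4, 8, 16, 20, 38, 30], pivot at index 3


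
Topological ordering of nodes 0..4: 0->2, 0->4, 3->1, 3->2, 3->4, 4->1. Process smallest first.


Kahn's algorithm, process smallest node first
Order: [0, 3, 2, 4, 1]


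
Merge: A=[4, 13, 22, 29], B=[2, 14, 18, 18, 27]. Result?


Compare heads, take smaller each step.
Merged: [2, 4, 13, 14, 18, 18, 22, 27, 29]


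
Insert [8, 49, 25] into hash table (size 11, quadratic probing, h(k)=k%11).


Insertions: 8->slot 8; 49->slot 5; 25->slot 3
Table: [None, None, None, 25, None, 49, None, None, 8, None, None]


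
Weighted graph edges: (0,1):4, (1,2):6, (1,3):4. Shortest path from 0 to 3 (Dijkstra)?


Dijkstra from 0:
Distances: {0: 0, 1: 4, 2: 10, 3: 8}
Shortest distance to 3 = 8, path = [0, 1, 3]


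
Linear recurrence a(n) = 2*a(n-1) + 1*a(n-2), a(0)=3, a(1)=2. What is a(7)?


Build bottom-up:
...a(5)=94, a(6)=227, a(7)=2*227+1*94=548


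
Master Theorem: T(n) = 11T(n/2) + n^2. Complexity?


a=11, b=2, c=2. log_2(11)=3.459 > c=2. Case 1: O(n^log_b(a)) = O(n^3.459)
Complexity: O(n^3.459)


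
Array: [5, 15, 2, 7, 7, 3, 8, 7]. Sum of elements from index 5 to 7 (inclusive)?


Prefix sums: [0, 5, 20, 22, 29, 36, 39, 47, 54]
Sum[5..7] = prefix[8] - prefix[5] = 54 - 36 = 18


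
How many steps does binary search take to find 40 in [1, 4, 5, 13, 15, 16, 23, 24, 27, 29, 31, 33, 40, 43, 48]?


Search for 40:
[0,14] mid=7 arr[7]=24
[8,14] mid=11 arr[11]=33
[12,14] mid=13 arr[13]=43
[12,12] mid=12 arr[12]=40
Total: 4 comparisons


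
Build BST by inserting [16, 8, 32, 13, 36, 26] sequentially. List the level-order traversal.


Root = 16; build tree by BST insertion.
Level-Order traversal: [16, 8, 32, 13, 26, 36]


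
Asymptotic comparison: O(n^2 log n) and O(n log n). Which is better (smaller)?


linearithmic grows slower than n^2 log n
O(n log n) is asymptotically smaller; O(n^2 log n) grows faster


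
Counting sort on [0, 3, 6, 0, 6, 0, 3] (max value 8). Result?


Count array: [3, 0, 0, 2, 0, 0, 2, 0, 0]
Reconstruct: [0, 0, 0, 3, 3, 6, 6]


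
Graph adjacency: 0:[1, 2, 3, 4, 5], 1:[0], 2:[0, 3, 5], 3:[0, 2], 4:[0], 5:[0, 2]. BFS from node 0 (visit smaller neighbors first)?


BFS queue: start with [0]
Visit order: [0, 1, 2, 3, 4, 5]


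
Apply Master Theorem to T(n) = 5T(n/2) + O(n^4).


a=5, b=2, c=4. log_2(5)=2.322 < c=4. Case 3: O(n^c) = O(n^4)
Complexity: O(n^4)


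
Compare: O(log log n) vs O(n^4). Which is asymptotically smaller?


double-logarithmic grows slower than quartic
O(log log n) is asymptotically smaller; O(n^4) grows faster


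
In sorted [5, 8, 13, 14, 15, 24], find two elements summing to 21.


Two pointers: lo=0, hi=5
Found pair: (8, 13) summing to 21


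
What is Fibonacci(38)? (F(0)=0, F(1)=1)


F(n)=F(n-1)+F(n-2)
...F(36)=14930352, F(37)=24157817, F(38)=39088169


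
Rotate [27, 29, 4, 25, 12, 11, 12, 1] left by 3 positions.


Left rotate by 3: [25, 12, 11, 12, 1, 27, 29, 4]


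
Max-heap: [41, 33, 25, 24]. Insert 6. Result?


Append 6: [41, 33, 25, 24, 6]
Bubble up: no swaps needed
Result: [41, 33, 25, 24, 6]


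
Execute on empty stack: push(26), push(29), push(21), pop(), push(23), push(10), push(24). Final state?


push(26) -> [26]
push(29) -> [26, 29]
push(21) -> [26, 29, 21]
pop() returns 21 -> [26, 29]
push(23) -> [26, 29, 23]
push(10) -> [26, 29, 23, 10]
push(24) -> [26, 29, 23, 10, 24]
Final stack (bottom to top): [26, 29, 23, 10, 24]


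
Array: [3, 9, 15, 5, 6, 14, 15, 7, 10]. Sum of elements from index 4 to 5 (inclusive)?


Prefix sums: [0, 3, 12, 27, 32, 38, 52, 67, 74, 84]
Sum[4..5] = prefix[6] - prefix[4] = 52 - 32 = 20


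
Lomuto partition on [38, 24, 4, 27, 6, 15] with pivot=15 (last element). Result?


Elements <= 15 go left of pivot.
Result: [4, 6, 15, 27, 24, 38], pivot at index 2


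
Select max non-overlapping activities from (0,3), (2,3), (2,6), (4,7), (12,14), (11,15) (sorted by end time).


Greedy: pick earliest-ending, then skip overlaps.
Selected (3 activities): [(0, 3), (4, 7), (12, 14)]


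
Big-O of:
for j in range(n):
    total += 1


Per nesting level: O(n) = O(n)
Complexity: O(n)


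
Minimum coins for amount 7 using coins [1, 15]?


dp[0]=0; dp[i]=1+min(dp[i-c] for c in coins)
...dp[2]=2, dp[3]=3, dp[4]=4, dp[5]=5, dp[6]=6, dp[7]=7
Minimum coins for 7 = 7


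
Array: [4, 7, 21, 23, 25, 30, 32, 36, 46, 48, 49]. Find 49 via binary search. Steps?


Search for 49:
[0,10] mid=5 arr[5]=30
[6,10] mid=8 arr[8]=46
[9,10] mid=9 arr[9]=48
[10,10] mid=10 arr[10]=49
Total: 4 comparisons


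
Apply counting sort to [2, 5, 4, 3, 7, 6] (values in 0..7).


Count array: [0, 0, 1, 1, 1, 1, 1, 1]
Reconstruct: [2, 3, 4, 5, 6, 7]


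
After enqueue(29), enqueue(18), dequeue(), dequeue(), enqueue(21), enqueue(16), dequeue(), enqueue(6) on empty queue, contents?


enqueue(29) -> [29]
enqueue(18) -> [29, 18]
dequeue() returns 29 -> [18]
dequeue() returns 18 -> []
enqueue(21) -> [21]
enqueue(16) -> [21, 16]
dequeue() returns 21 -> [16]
enqueue(6) -> [16, 6]
Final queue (front to back): [16, 6]


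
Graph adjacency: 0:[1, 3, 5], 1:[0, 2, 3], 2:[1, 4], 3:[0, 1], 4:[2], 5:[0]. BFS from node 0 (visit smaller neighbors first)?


BFS queue: start with [0]
Visit order: [0, 1, 3, 5, 2, 4]


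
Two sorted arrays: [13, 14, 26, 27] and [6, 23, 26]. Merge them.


Compare heads, take smaller each step.
Merged: [6, 13, 14, 23, 26, 26, 27]


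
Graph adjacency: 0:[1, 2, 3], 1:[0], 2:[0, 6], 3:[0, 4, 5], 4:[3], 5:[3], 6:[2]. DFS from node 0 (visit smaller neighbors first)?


DFS stack-based: start with [0]
Visit order: [0, 1, 2, 6, 3, 4, 5]


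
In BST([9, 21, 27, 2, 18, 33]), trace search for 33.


BST root = 9
Search for 33: compare at each node
Path: [9, 21, 27, 33]


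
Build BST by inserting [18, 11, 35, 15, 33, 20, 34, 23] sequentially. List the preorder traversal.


Root = 18; build tree by BST insertion.
Preorder traversal: [18, 11, 15, 35, 33, 20, 23, 34]


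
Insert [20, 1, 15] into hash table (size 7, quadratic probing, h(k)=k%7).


Insertions: 20->slot 6; 1->slot 1; 15->slot 2
Table: [None, 1, 15, None, None, None, 20]


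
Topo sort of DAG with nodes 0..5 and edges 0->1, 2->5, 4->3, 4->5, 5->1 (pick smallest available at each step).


Kahn's algorithm, process smallest node first
Order: [0, 2, 4, 3, 5, 1]


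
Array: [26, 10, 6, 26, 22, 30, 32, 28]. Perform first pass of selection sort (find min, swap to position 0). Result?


After one pass: [6, 10, 26, 26, 22, 30, 32, 28]


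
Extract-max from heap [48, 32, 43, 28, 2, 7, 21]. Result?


Max = 48
Replace root with last, heapify down
Resulting heap: [43, 32, 21, 28, 2, 7]


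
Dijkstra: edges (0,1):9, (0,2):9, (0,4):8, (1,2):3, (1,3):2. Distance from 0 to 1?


Dijkstra from 0:
Distances: {0: 0, 1: 9, 2: 9, 3: 11, 4: 8}
Shortest distance to 1 = 9, path = [0, 1]


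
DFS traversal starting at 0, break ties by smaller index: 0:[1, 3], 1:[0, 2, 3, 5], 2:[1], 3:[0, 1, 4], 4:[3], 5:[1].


DFS stack-based: start with [0]
Visit order: [0, 1, 2, 3, 4, 5]


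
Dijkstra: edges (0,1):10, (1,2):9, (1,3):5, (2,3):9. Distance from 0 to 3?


Dijkstra from 0:
Distances: {0: 0, 1: 10, 2: 19, 3: 15}
Shortest distance to 3 = 15, path = [0, 1, 3]


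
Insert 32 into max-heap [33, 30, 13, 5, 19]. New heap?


Append 32: [33, 30, 13, 5, 19, 32]
Bubble up: swap idx 5(32) with idx 2(13)
Result: [33, 30, 32, 5, 19, 13]


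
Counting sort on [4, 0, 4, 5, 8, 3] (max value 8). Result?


Count array: [1, 0, 0, 1, 2, 1, 0, 0, 1]
Reconstruct: [0, 3, 4, 4, 5, 8]


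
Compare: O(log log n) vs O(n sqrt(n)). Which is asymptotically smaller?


double-logarithmic grows slower than n^1.5
O(log log n) is asymptotically smaller; O(n sqrt(n)) grows faster


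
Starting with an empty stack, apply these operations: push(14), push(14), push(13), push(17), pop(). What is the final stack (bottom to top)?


push(14) -> [14]
push(14) -> [14, 14]
push(13) -> [14, 14, 13]
push(17) -> [14, 14, 13, 17]
pop() returns 17 -> [14, 14, 13]
Final stack (bottom to top): [14, 14, 13]


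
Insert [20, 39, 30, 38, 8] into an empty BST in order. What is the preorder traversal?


Root = 20; build tree by BST insertion.
Preorder traversal: [20, 8, 39, 30, 38]


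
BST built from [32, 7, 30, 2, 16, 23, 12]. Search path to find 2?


BST root = 32
Search for 2: compare at each node
Path: [32, 7, 2]


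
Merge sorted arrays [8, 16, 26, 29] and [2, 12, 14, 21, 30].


Compare heads, take smaller each step.
Merged: [2, 8, 12, 14, 16, 21, 26, 29, 30]


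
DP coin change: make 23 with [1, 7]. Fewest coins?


dp[0]=0; dp[i]=1+min(dp[i-c] for c in coins)
...dp[18]=6, dp[19]=7, dp[20]=8, dp[21]=3, dp[22]=4, dp[23]=5
Minimum coins for 23 = 5


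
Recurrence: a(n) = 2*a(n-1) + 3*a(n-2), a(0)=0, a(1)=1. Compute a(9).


Build bottom-up:
...a(7)=547, a(8)=1640, a(9)=2*1640+3*547=4921


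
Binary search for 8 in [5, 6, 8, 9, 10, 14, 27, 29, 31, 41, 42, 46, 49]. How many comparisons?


Search for 8:
[0,12] mid=6 arr[6]=27
[0,5] mid=2 arr[2]=8
Total: 2 comparisons


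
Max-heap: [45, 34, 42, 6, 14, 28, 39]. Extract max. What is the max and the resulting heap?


Max = 45
Replace root with last, heapify down
Resulting heap: [42, 34, 39, 6, 14, 28]


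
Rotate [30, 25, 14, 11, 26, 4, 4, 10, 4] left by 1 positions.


Left rotate by 1: [25, 14, 11, 26, 4, 4, 10, 4, 30]


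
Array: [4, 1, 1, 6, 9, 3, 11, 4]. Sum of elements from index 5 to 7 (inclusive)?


Prefix sums: [0, 4, 5, 6, 12, 21, 24, 35, 39]
Sum[5..7] = prefix[8] - prefix[5] = 39 - 21 = 18


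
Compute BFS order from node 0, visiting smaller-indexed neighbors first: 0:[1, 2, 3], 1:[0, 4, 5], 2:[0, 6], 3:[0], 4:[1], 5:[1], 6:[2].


BFS queue: start with [0]
Visit order: [0, 1, 2, 3, 4, 5, 6]


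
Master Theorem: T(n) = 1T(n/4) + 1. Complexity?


a=1, b=4, c=0. log_4(1)=0 = c=0. Case 2: O(n^c log n) = O(log n)
Complexity: O(log n)


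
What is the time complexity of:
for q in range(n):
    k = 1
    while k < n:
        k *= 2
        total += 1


Per nesting level: O(n) * O(log n) = O(n log n)
Complexity: O(n log n)


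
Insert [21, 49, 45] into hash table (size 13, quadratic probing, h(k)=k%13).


Insertions: 21->slot 8; 49->slot 10; 45->slot 6
Table: [None, None, None, None, None, None, 45, None, 21, None, 49, None, None]


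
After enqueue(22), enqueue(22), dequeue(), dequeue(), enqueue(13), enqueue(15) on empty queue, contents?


enqueue(22) -> [22]
enqueue(22) -> [22, 22]
dequeue() returns 22 -> [22]
dequeue() returns 22 -> []
enqueue(13) -> [13]
enqueue(15) -> [13, 15]
Final queue (front to back): [13, 15]


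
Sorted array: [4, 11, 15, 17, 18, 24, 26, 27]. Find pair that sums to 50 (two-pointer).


Two pointers: lo=0, hi=7
Found pair: (24, 26) summing to 50


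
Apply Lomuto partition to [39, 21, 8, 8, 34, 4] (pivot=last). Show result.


Elements <= 4 go left of pivot.
Result: [4, 21, 8, 8, 34, 39], pivot at index 0


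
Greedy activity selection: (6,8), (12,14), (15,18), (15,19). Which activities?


Greedy: pick earliest-ending, then skip overlaps.
Selected (3 activities): [(6, 8), (12, 14), (15, 18)]


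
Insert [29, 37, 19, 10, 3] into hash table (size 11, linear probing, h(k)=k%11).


Insertions: 29->slot 7; 37->slot 4; 19->slot 8; 10->slot 10; 3->slot 3
Table: [None, None, None, 3, 37, None, None, 29, 19, None, 10]


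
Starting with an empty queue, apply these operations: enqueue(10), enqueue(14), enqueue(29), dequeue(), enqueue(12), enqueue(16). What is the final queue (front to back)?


enqueue(10) -> [10]
enqueue(14) -> [10, 14]
enqueue(29) -> [10, 14, 29]
dequeue() returns 10 -> [14, 29]
enqueue(12) -> [14, 29, 12]
enqueue(16) -> [14, 29, 12, 16]
Final queue (front to back): [14, 29, 12, 16]
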